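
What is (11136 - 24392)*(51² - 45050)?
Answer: 562703944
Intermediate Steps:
(11136 - 24392)*(51² - 45050) = -13256*(2601 - 45050) = -13256*(-42449) = 562703944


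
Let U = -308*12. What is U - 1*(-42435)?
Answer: 38739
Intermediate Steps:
U = -3696
U - 1*(-42435) = -3696 - 1*(-42435) = -3696 + 42435 = 38739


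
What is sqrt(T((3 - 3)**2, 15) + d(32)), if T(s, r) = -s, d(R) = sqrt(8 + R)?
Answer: 2**(3/4)*5**(1/4) ≈ 2.5149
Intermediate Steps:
sqrt(T((3 - 3)**2, 15) + d(32)) = sqrt(-(3 - 3)**2 + sqrt(8 + 32)) = sqrt(-1*0**2 + sqrt(40)) = sqrt(-1*0 + 2*sqrt(10)) = sqrt(0 + 2*sqrt(10)) = sqrt(2*sqrt(10)) = 2**(3/4)*5**(1/4)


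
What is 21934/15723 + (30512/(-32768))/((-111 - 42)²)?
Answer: 116835752503/83754031104 ≈ 1.3950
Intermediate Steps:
21934/15723 + (30512/(-32768))/((-111 - 42)²) = 21934*(1/15723) + (30512*(-1/32768))/((-153)²) = 21934/15723 - 1907/2048/23409 = 21934/15723 - 1907/2048*1/23409 = 21934/15723 - 1907/47941632 = 116835752503/83754031104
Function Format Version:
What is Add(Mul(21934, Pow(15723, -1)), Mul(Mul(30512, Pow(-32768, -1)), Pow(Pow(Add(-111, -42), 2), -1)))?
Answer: Rational(116835752503, 83754031104) ≈ 1.3950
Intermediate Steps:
Add(Mul(21934, Pow(15723, -1)), Mul(Mul(30512, Pow(-32768, -1)), Pow(Pow(Add(-111, -42), 2), -1))) = Add(Mul(21934, Rational(1, 15723)), Mul(Mul(30512, Rational(-1, 32768)), Pow(Pow(-153, 2), -1))) = Add(Rational(21934, 15723), Mul(Rational(-1907, 2048), Pow(23409, -1))) = Add(Rational(21934, 15723), Mul(Rational(-1907, 2048), Rational(1, 23409))) = Add(Rational(21934, 15723), Rational(-1907, 47941632)) = Rational(116835752503, 83754031104)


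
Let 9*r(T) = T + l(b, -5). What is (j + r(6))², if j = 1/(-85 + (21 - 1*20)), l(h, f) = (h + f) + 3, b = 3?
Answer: 37249/63504 ≈ 0.58656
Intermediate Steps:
l(h, f) = 3 + f + h (l(h, f) = (f + h) + 3 = 3 + f + h)
r(T) = ⅑ + T/9 (r(T) = (T + (3 - 5 + 3))/9 = (T + 1)/9 = (1 + T)/9 = ⅑ + T/9)
j = -1/84 (j = 1/(-85 + (21 - 20)) = 1/(-85 + 1) = 1/(-84) = -1/84 ≈ -0.011905)
(j + r(6))² = (-1/84 + (⅑ + (⅑)*6))² = (-1/84 + (⅑ + ⅔))² = (-1/84 + 7/9)² = (193/252)² = 37249/63504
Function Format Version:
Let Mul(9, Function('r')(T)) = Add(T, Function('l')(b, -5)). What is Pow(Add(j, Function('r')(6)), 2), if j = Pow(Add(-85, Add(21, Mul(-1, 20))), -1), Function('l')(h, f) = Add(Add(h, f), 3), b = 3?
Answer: Rational(37249, 63504) ≈ 0.58656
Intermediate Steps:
Function('l')(h, f) = Add(3, f, h) (Function('l')(h, f) = Add(Add(f, h), 3) = Add(3, f, h))
Function('r')(T) = Add(Rational(1, 9), Mul(Rational(1, 9), T)) (Function('r')(T) = Mul(Rational(1, 9), Add(T, Add(3, -5, 3))) = Mul(Rational(1, 9), Add(T, 1)) = Mul(Rational(1, 9), Add(1, T)) = Add(Rational(1, 9), Mul(Rational(1, 9), T)))
j = Rational(-1, 84) (j = Pow(Add(-85, Add(21, -20)), -1) = Pow(Add(-85, 1), -1) = Pow(-84, -1) = Rational(-1, 84) ≈ -0.011905)
Pow(Add(j, Function('r')(6)), 2) = Pow(Add(Rational(-1, 84), Add(Rational(1, 9), Mul(Rational(1, 9), 6))), 2) = Pow(Add(Rational(-1, 84), Add(Rational(1, 9), Rational(2, 3))), 2) = Pow(Add(Rational(-1, 84), Rational(7, 9)), 2) = Pow(Rational(193, 252), 2) = Rational(37249, 63504)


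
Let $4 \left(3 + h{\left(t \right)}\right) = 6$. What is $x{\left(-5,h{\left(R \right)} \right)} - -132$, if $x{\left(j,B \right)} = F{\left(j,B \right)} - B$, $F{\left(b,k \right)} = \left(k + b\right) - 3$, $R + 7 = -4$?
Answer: $124$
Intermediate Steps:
$R = -11$ ($R = -7 - 4 = -11$)
$F{\left(b,k \right)} = -3 + b + k$ ($F{\left(b,k \right)} = \left(b + k\right) - 3 = -3 + b + k$)
$h{\left(t \right)} = - \frac{3}{2}$ ($h{\left(t \right)} = -3 + \frac{1}{4} \cdot 6 = -3 + \frac{3}{2} = - \frac{3}{2}$)
$x{\left(j,B \right)} = -3 + j$ ($x{\left(j,B \right)} = \left(-3 + j + B\right) - B = \left(-3 + B + j\right) - B = -3 + j$)
$x{\left(-5,h{\left(R \right)} \right)} - -132 = \left(-3 - 5\right) - -132 = -8 + 132 = 124$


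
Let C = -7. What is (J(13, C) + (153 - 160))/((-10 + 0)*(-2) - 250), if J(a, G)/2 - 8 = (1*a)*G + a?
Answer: 147/230 ≈ 0.63913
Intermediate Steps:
J(a, G) = 16 + 2*a + 2*G*a (J(a, G) = 16 + 2*((1*a)*G + a) = 16 + 2*(a*G + a) = 16 + 2*(G*a + a) = 16 + 2*(a + G*a) = 16 + (2*a + 2*G*a) = 16 + 2*a + 2*G*a)
(J(13, C) + (153 - 160))/((-10 + 0)*(-2) - 250) = ((16 + 2*13 + 2*(-7)*13) + (153 - 160))/((-10 + 0)*(-2) - 250) = ((16 + 26 - 182) - 7)/(-10*(-2) - 250) = (-140 - 7)/(20 - 250) = -147/(-230) = -147*(-1/230) = 147/230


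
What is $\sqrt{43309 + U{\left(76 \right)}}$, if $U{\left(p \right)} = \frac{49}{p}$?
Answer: $\frac{\sqrt{62539127}}{38} \approx 208.11$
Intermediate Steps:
$\sqrt{43309 + U{\left(76 \right)}} = \sqrt{43309 + \frac{49}{76}} = \sqrt{\frac{3291533}{76}} = \frac{\sqrt{62539127}}{38}$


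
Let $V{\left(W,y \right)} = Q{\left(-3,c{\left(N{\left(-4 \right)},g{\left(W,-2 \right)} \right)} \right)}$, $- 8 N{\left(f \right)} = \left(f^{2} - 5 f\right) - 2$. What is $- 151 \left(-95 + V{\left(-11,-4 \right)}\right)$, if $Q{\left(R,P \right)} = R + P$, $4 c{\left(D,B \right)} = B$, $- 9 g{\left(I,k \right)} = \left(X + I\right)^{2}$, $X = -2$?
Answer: $\frac{558247}{36} \approx 15507.0$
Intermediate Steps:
$N{\left(f \right)} = \frac{1}{4} - \frac{f^{2}}{8} + \frac{5 f}{8}$ ($N{\left(f \right)} = - \frac{\left(f^{2} - 5 f\right) - 2}{8} = - \frac{-2 + f^{2} - 5 f}{8} = \frac{1}{4} - \frac{f^{2}}{8} + \frac{5 f}{8}$)
$g{\left(I,k \right)} = - \frac{\left(-2 + I\right)^{2}}{9}$
$c{\left(D,B \right)} = \frac{B}{4}$
$Q{\left(R,P \right)} = P + R$
$V{\left(W,y \right)} = -3 - \frac{\left(-2 + W\right)^{2}}{36}$ ($V{\left(W,y \right)} = \frac{\left(- \frac{1}{9}\right) \left(-2 + W\right)^{2}}{4} - 3 = - \frac{\left(-2 + W\right)^{2}}{36} - 3 = -3 - \frac{\left(-2 + W\right)^{2}}{36}$)
$- 151 \left(-95 + V{\left(-11,-4 \right)}\right) = - 151 \left(-95 - \left(3 + \frac{\left(-2 - 11\right)^{2}}{36}\right)\right) = - 151 \left(-95 - \left(3 + \frac{\left(-13\right)^{2}}{36}\right)\right) = - 151 \left(-95 - \frac{277}{36}\right) = \left(-151\right) \left(- \frac{3697}{36}\right) = \frac{558247}{36}$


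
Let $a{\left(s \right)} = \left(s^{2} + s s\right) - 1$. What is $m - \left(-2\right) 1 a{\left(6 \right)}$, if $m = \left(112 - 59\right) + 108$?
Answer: $303$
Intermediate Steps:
$a{\left(s \right)} = -1 + 2 s^{2}$ ($a{\left(s \right)} = \left(s^{2} + s^{2}\right) - 1 = 2 s^{2} - 1 = -1 + 2 s^{2}$)
$m = 161$ ($m = 53 + 108 = 161$)
$m - \left(-2\right) 1 a{\left(6 \right)} = 161 - \left(-2\right) 1 \left(-1 + 2 \cdot 6^{2}\right) = 161 - - 2 \left(-1 + 2 \cdot 36\right) = 161 - - 2 \left(-1 + 72\right) = 161 - \left(-2\right) 71 = 161 - -142 = 161 + 142 = 303$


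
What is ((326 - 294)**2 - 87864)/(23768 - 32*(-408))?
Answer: -10855/4603 ≈ -2.3582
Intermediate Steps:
((326 - 294)**2 - 87864)/(23768 - 32*(-408)) = (32**2 - 87864)/(23768 + 13056) = (1024 - 87864)/36824 = -86840*1/36824 = -10855/4603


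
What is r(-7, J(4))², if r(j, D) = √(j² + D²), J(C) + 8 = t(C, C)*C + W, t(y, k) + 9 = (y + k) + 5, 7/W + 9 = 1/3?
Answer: 68093/676 ≈ 100.73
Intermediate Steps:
W = -21/26 (W = 7/(-9 + 1/3) = 7/(-9 + ⅓) = 7/(-26/3) = 7*(-3/26) = -21/26 ≈ -0.80769)
t(y, k) = -4 + k + y (t(y, k) = -9 + ((y + k) + 5) = -9 + ((k + y) + 5) = -9 + (5 + k + y) = -4 + k + y)
J(C) = -229/26 + C*(-4 + 2*C) (J(C) = -8 + ((-4 + C + C)*C - 21/26) = -8 + ((-4 + 2*C)*C - 21/26) = -8 + (C*(-4 + 2*C) - 21/26) = -8 + (-21/26 + C*(-4 + 2*C)) = -229/26 + C*(-4 + 2*C))
r(j, D) = √(D² + j²)
r(-7, J(4))² = (√((-229/26 + 2*4*(-2 + 4))² + (-7)²))² = (√((-229/26 + 2*4*2)² + 49))² = (√((-229/26 + 16)² + 49))² = (√((187/26)² + 49))² = (√(34969/676 + 49))² = (√(68093/676))² = (√68093/26)² = 68093/676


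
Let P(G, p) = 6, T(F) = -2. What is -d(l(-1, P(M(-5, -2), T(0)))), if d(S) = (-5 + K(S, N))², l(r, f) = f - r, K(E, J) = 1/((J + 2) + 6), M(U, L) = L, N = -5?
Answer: -196/9 ≈ -21.778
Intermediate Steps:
K(E, J) = 1/(8 + J) (K(E, J) = 1/((2 + J) + 6) = 1/(8 + J))
d(S) = 196/9 (d(S) = (-5 + 1/(8 - 5))² = (-5 + 1/3)² = (-5 + ⅓)² = (-14/3)² = 196/9)
-d(l(-1, P(M(-5, -2), T(0)))) = -1*196/9 = -196/9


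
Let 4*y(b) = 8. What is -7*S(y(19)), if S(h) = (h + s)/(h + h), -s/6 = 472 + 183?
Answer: 6874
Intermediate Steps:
s = -3930 (s = -6*(472 + 183) = -6*655 = -3930)
y(b) = 2 (y(b) = (¼)*8 = 2)
S(h) = (-3930 + h)/(2*h) (S(h) = (h - 3930)/(h + h) = (-3930 + h)/((2*h)) = (-3930 + h)*(1/(2*h)) = (-3930 + h)/(2*h))
-7*S(y(19)) = -7*(-3930 + 2)/(2*2) = -7*(-3928)/(2*2) = -7*(-982) = 6874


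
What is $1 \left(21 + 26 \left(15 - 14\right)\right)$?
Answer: $47$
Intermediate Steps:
$1 \left(21 + 26 \left(15 - 14\right)\right) = 1 \left(21 + 26 \cdot 1\right) = 1 \left(21 + 26\right) = 1 \cdot 47 = 47$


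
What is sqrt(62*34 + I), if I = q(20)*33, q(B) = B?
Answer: 4*sqrt(173) ≈ 52.612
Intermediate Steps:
I = 660 (I = 20*33 = 660)
sqrt(62*34 + I) = sqrt(62*34 + 660) = sqrt(2108 + 660) = sqrt(2768) = 4*sqrt(173)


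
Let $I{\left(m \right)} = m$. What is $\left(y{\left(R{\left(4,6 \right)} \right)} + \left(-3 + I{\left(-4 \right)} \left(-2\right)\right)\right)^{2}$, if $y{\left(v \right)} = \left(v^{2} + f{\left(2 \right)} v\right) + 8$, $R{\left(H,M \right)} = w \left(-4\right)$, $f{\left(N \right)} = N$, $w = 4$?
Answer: $56169$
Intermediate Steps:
$R{\left(H,M \right)} = -16$ ($R{\left(H,M \right)} = 4 \left(-4\right) = -16$)
$y{\left(v \right)} = 8 + v^{2} + 2 v$ ($y{\left(v \right)} = \left(v^{2} + 2 v\right) + 8 = 8 + v^{2} + 2 v$)
$\left(y{\left(R{\left(4,6 \right)} \right)} + \left(-3 + I{\left(-4 \right)} \left(-2\right)\right)\right)^{2} = \left(\left(8 + \left(-16\right)^{2} + 2 \left(-16\right)\right) - -5\right)^{2} = \left(\left(8 + 256 - 32\right) + \left(-3 + 8\right)\right)^{2} = \left(232 + 5\right)^{2} = 237^{2} = 56169$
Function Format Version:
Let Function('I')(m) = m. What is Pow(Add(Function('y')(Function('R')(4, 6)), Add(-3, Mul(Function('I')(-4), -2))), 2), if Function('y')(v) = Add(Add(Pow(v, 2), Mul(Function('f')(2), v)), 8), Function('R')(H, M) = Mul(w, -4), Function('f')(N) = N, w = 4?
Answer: 56169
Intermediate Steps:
Function('R')(H, M) = -16 (Function('R')(H, M) = Mul(4, -4) = -16)
Function('y')(v) = Add(8, Pow(v, 2), Mul(2, v)) (Function('y')(v) = Add(Add(Pow(v, 2), Mul(2, v)), 8) = Add(8, Pow(v, 2), Mul(2, v)))
Pow(Add(Function('y')(Function('R')(4, 6)), Add(-3, Mul(Function('I')(-4), -2))), 2) = Pow(Add(Add(8, Pow(-16, 2), Mul(2, -16)), Add(-3, Mul(-4, -2))), 2) = Pow(Add(Add(8, 256, -32), Add(-3, 8)), 2) = Pow(Add(232, 5), 2) = Pow(237, 2) = 56169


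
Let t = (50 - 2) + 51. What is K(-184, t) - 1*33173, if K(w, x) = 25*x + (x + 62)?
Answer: -30537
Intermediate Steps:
t = 99 (t = 48 + 51 = 99)
K(w, x) = 62 + 26*x (K(w, x) = 25*x + (62 + x) = 62 + 26*x)
K(-184, t) - 1*33173 = (62 + 26*99) - 1*33173 = (62 + 2574) - 33173 = 2636 - 33173 = -30537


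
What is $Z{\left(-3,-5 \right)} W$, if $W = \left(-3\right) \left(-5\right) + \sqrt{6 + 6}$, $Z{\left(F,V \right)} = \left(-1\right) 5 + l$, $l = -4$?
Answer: $-135 - 18 \sqrt{3} \approx -166.18$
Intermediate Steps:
$Z{\left(F,V \right)} = -9$ ($Z{\left(F,V \right)} = \left(-1\right) 5 - 4 = -5 - 4 = -9$)
$W = 15 + 2 \sqrt{3}$ ($W = 15 + \sqrt{12} = 15 + 2 \sqrt{3} \approx 18.464$)
$Z{\left(-3,-5 \right)} W = - 9 \left(15 + 2 \sqrt{3}\right) = -135 - 18 \sqrt{3}$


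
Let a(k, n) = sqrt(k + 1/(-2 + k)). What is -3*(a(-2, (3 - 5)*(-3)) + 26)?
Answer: -78 - 9*I/2 ≈ -78.0 - 4.5*I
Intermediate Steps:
-3*(a(-2, (3 - 5)*(-3)) + 26) = -3*(sqrt((1 - 2*(-2 - 2))/(-2 - 2)) + 26) = -3*(sqrt((1 - 2*(-4))/(-4)) + 26) = -3*(sqrt(-(1 + 8)/4) + 26) = -3*(sqrt(-1/4*9) + 26) = -3*(sqrt(-9/4) + 26) = -3*(3*I/2 + 26) = -3*(26 + 3*I/2) = -78 - 9*I/2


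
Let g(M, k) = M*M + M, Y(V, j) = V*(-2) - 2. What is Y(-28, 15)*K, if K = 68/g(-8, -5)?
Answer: 459/7 ≈ 65.571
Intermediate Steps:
Y(V, j) = -2 - 2*V (Y(V, j) = -2*V - 2 = -2 - 2*V)
g(M, k) = M + M² (g(M, k) = M² + M = M + M²)
K = 17/14 (K = 68/((-8*(1 - 8))) = 68/((-8*(-7))) = 68/56 = 68*(1/56) = 17/14 ≈ 1.2143)
Y(-28, 15)*K = (-2 - 2*(-28))*(17/14) = (-2 + 56)*(17/14) = 54*(17/14) = 459/7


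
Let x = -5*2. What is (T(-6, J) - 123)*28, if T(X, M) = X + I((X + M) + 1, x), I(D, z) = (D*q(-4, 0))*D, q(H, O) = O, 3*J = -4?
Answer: -3612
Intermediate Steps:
J = -4/3 (J = (1/3)*(-4) = -4/3 ≈ -1.3333)
x = -10
I(D, z) = 0 (I(D, z) = (D*0)*D = 0*D = 0)
T(X, M) = X (T(X, M) = X + 0 = X)
(T(-6, J) - 123)*28 = (-6 - 123)*28 = -129*28 = -3612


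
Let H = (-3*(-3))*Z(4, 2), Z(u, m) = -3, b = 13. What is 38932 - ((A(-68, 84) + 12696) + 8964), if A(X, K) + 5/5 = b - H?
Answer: 17233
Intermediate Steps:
H = -27 (H = -3*(-3)*(-3) = 9*(-3) = -27)
A(X, K) = 39 (A(X, K) = -1 + (13 - 1*(-27)) = -1 + (13 + 27) = -1 + 40 = 39)
38932 - ((A(-68, 84) + 12696) + 8964) = 38932 - ((39 + 12696) + 8964) = 38932 - (12735 + 8964) = 38932 - 1*21699 = 38932 - 21699 = 17233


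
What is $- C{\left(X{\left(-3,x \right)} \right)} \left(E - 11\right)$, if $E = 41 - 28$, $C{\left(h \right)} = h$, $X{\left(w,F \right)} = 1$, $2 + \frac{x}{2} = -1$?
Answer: $-2$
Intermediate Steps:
$x = -6$ ($x = -4 + 2 \left(-1\right) = -4 - 2 = -6$)
$E = 13$ ($E = 41 - 28 = 13$)
$- C{\left(X{\left(-3,x \right)} \right)} \left(E - 11\right) = \left(-1\right) 1 \left(13 - 11\right) = \left(-1\right) 2 = -2$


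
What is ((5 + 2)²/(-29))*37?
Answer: -1813/29 ≈ -62.517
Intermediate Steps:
((5 + 2)²/(-29))*37 = -1/29*7²*37 = -1/29*49*37 = -49/29*37 = -1813/29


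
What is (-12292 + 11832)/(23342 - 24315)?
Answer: 460/973 ≈ 0.47276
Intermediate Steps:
(-12292 + 11832)/(23342 - 24315) = -460/(-973) = -460*(-1/973) = 460/973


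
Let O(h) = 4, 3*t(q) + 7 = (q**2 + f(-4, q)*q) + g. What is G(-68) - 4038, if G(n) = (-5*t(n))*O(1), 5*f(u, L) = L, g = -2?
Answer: -40970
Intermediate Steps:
f(u, L) = L/5
t(q) = -3 + 2*q**2/5 (t(q) = -7/3 + ((q**2 + (q/5)*q) - 2)/3 = -7/3 + ((q**2 + q**2/5) - 2)/3 = -7/3 + (6*q**2/5 - 2)/3 = -7/3 + (-2 + 6*q**2/5)/3 = -7/3 + (-2/3 + 2*q**2/5) = -3 + 2*q**2/5)
G(n) = 60 - 8*n**2 (G(n) = -5*(-3 + 2*n**2/5)*4 = (15 - 2*n**2)*4 = 60 - 8*n**2)
G(-68) - 4038 = (60 - 8*(-68)**2) - 4038 = (60 - 8*4624) - 4038 = (60 - 36992) - 4038 = -36932 - 4038 = -40970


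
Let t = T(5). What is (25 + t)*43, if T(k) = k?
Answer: 1290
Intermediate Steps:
t = 5
(25 + t)*43 = (25 + 5)*43 = 30*43 = 1290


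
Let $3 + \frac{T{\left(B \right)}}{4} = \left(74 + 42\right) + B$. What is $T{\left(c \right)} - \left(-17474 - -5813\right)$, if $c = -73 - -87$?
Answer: $12169$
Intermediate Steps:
$c = 14$ ($c = -73 + 87 = 14$)
$T{\left(B \right)} = 452 + 4 B$ ($T{\left(B \right)} = -12 + 4 \left(\left(74 + 42\right) + B\right) = -12 + 4 \left(116 + B\right) = -12 + \left(464 + 4 B\right) = 452 + 4 B$)
$T{\left(c \right)} - \left(-17474 - -5813\right) = \left(452 + 4 \cdot 14\right) - \left(-17474 - -5813\right) = \left(452 + 56\right) - \left(-17474 + 5813\right) = 508 - -11661 = 508 + 11661 = 12169$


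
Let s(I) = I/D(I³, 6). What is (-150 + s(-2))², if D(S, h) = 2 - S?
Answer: 564001/25 ≈ 22560.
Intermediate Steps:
s(I) = I/(2 - I³)
(-150 + s(-2))² = (-150 - 1*(-2)/(-2 + (-2)³))² = (-150 - 1*(-2)/(-2 - 8))² = (-150 - 1*(-2)/(-10))² = (-150 - 1*(-2)*(-⅒))² = (-150 - ⅕)² = (-751/5)² = 564001/25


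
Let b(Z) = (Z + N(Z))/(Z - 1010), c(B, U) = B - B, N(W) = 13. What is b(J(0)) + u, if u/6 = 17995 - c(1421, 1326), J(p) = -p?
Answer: 109049687/1010 ≈ 1.0797e+5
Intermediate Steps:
c(B, U) = 0
b(Z) = (13 + Z)/(-1010 + Z) (b(Z) = (Z + 13)/(Z - 1010) = (13 + Z)/(-1010 + Z))
u = 107970 (u = 6*(17995 - 1*0) = 6*(17995 + 0) = 6*17995 = 107970)
b(J(0)) + u = (13 - 1*0)/(-1010 - 1*0) + 107970 = (13 + 0)/(-1010 + 0) + 107970 = 13/(-1010) + 107970 = -1/1010*13 + 107970 = -13/1010 + 107970 = 109049687/1010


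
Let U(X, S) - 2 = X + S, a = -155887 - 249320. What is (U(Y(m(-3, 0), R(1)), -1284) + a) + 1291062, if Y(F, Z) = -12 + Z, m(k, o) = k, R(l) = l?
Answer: 884562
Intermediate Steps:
a = -405207
U(X, S) = 2 + S + X (U(X, S) = 2 + (X + S) = 2 + (S + X) = 2 + S + X)
(U(Y(m(-3, 0), R(1)), -1284) + a) + 1291062 = ((2 - 1284 + (-12 + 1)) - 405207) + 1291062 = ((2 - 1284 - 11) - 405207) + 1291062 = (-1293 - 405207) + 1291062 = -406500 + 1291062 = 884562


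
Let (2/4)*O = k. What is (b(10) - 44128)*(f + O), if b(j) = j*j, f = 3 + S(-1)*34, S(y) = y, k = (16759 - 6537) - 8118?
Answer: -183904956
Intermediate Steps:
k = 2104 (k = 10222 - 8118 = 2104)
O = 4208 (O = 2*2104 = 4208)
f = -31 (f = 3 - 1*34 = 3 - 34 = -31)
b(j) = j**2
(b(10) - 44128)*(f + O) = (10**2 - 44128)*(-31 + 4208) = (100 - 44128)*4177 = -44028*4177 = -183904956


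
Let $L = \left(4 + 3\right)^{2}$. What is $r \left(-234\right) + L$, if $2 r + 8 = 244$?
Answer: $-27563$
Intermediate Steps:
$r = 118$ ($r = -4 + \frac{1}{2} \cdot 244 = -4 + 122 = 118$)
$L = 49$ ($L = 7^{2} = 49$)
$r \left(-234\right) + L = 118 \left(-234\right) + 49 = -27612 + 49 = -27563$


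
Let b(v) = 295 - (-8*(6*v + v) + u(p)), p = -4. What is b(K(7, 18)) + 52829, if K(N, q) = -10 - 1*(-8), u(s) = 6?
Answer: 53006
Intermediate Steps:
K(N, q) = -2 (K(N, q) = -10 + 8 = -2)
b(v) = 289 + 56*v (b(v) = 295 - (-8*(6*v + v) + 6) = 295 - (-56*v + 6) = 295 - (6 - 56*v) = 295 + (-6 + 56*v) = 289 + 56*v)
b(K(7, 18)) + 52829 = (289 + 56*(-2)) + 52829 = (289 - 112) + 52829 = 177 + 52829 = 53006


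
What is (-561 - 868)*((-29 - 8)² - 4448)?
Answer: 4399891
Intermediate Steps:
(-561 - 868)*((-29 - 8)² - 4448) = -1429*((-37)² - 4448) = -1429*(1369 - 4448) = -1429*(-3079) = 4399891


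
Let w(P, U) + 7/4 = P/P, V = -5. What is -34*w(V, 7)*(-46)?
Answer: -1173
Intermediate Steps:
w(P, U) = -3/4 (w(P, U) = -7/4 + P/P = -7/4 + 1 = -3/4)
-34*w(V, 7)*(-46) = -34*(-3/4)*(-46) = (51/2)*(-46) = -1173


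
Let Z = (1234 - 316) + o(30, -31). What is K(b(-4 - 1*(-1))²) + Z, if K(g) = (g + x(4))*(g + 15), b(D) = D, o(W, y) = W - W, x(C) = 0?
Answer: 1134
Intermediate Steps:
o(W, y) = 0
K(g) = g*(15 + g) (K(g) = (g + 0)*(g + 15) = g*(15 + g))
Z = 918 (Z = (1234 - 316) + 0 = 918 + 0 = 918)
K(b(-4 - 1*(-1))²) + Z = (-4 - 1*(-1))²*(15 + (-4 - 1*(-1))²) + 918 = (-4 + 1)²*(15 + (-4 + 1)²) + 918 = (-3)²*(15 + (-3)²) + 918 = 9*(15 + 9) + 918 = 9*24 + 918 = 216 + 918 = 1134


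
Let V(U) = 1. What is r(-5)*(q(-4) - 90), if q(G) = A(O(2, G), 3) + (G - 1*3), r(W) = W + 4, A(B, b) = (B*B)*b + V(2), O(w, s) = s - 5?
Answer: -147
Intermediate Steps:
O(w, s) = -5 + s
A(B, b) = 1 + b*B² (A(B, b) = (B*B)*b + 1 = B²*b + 1 = b*B² + 1 = 1 + b*B²)
r(W) = 4 + W
q(G) = -2 + G + 3*(-5 + G)² (q(G) = (1 + 3*(-5 + G)²) + (G - 1*3) = (1 + 3*(-5 + G)²) + (G - 3) = (1 + 3*(-5 + G)²) + (-3 + G) = -2 + G + 3*(-5 + G)²)
r(-5)*(q(-4) - 90) = (4 - 5)*((-2 - 4 + 3*(-5 - 4)²) - 90) = -((-2 - 4 + 3*(-9)²) - 90) = -((-2 - 4 + 3*81) - 90) = -((-2 - 4 + 243) - 90) = -(237 - 90) = -1*147 = -147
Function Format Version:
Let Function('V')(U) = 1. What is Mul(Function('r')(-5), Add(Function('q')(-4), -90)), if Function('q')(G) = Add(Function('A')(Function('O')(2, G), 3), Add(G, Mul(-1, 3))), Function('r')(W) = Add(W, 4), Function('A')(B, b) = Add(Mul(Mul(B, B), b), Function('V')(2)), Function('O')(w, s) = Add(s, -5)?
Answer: -147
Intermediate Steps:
Function('O')(w, s) = Add(-5, s)
Function('A')(B, b) = Add(1, Mul(b, Pow(B, 2))) (Function('A')(B, b) = Add(Mul(Mul(B, B), b), 1) = Add(Mul(Pow(B, 2), b), 1) = Add(Mul(b, Pow(B, 2)), 1) = Add(1, Mul(b, Pow(B, 2))))
Function('r')(W) = Add(4, W)
Function('q')(G) = Add(-2, G, Mul(3, Pow(Add(-5, G), 2))) (Function('q')(G) = Add(Add(1, Mul(3, Pow(Add(-5, G), 2))), Add(G, Mul(-1, 3))) = Add(Add(1, Mul(3, Pow(Add(-5, G), 2))), Add(G, -3)) = Add(Add(1, Mul(3, Pow(Add(-5, G), 2))), Add(-3, G)) = Add(-2, G, Mul(3, Pow(Add(-5, G), 2))))
Mul(Function('r')(-5), Add(Function('q')(-4), -90)) = Mul(Add(4, -5), Add(Add(-2, -4, Mul(3, Pow(Add(-5, -4), 2))), -90)) = Mul(-1, Add(Add(-2, -4, Mul(3, Pow(-9, 2))), -90)) = Mul(-1, Add(Add(-2, -4, Mul(3, 81)), -90)) = Mul(-1, Add(Add(-2, -4, 243), -90)) = Mul(-1, Add(237, -90)) = Mul(-1, 147) = -147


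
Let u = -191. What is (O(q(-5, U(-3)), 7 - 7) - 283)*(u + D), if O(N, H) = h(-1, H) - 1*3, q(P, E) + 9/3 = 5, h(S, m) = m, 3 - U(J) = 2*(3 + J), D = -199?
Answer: 111540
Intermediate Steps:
U(J) = -3 - 2*J (U(J) = 3 - 2*(3 + J) = 3 - (6 + 2*J) = 3 + (-6 - 2*J) = -3 - 2*J)
q(P, E) = 2 (q(P, E) = -3 + 5 = 2)
O(N, H) = -3 + H (O(N, H) = H - 1*3 = H - 3 = -3 + H)
(O(q(-5, U(-3)), 7 - 7) - 283)*(u + D) = ((-3 + (7 - 7)) - 283)*(-191 - 199) = ((-3 + 0) - 283)*(-390) = (-3 - 283)*(-390) = -286*(-390) = 111540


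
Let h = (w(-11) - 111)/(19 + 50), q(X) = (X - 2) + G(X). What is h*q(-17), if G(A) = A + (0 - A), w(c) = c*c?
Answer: -190/69 ≈ -2.7536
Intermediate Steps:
w(c) = c²
G(A) = 0 (G(A) = A - A = 0)
q(X) = -2 + X (q(X) = (X - 2) + 0 = (-2 + X) + 0 = -2 + X)
h = 10/69 (h = ((-11)² - 111)/(19 + 50) = (121 - 111)/69 = 10*(1/69) = 10/69 ≈ 0.14493)
h*q(-17) = 10*(-2 - 17)/69 = (10/69)*(-19) = -190/69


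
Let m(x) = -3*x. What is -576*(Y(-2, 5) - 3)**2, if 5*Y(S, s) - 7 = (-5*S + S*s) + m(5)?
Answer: -304704/25 ≈ -12188.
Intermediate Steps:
Y(S, s) = -8/5 - S + S*s/5 (Y(S, s) = 7/5 + ((-5*S + S*s) - 3*5)/5 = 7/5 + ((-5*S + S*s) - 15)/5 = 7/5 + (-15 - 5*S + S*s)/5 = 7/5 + (-3 - S + S*s/5) = -8/5 - S + S*s/5)
-576*(Y(-2, 5) - 3)**2 = -576*((-8/5 - 1*(-2) + (1/5)*(-2)*5) - 3)**2 = -576*((-8/5 + 2 - 2) - 3)**2 = -576*(-8/5 - 3)**2 = -576*(-23/5)**2 = -576*529/25 = -304704/25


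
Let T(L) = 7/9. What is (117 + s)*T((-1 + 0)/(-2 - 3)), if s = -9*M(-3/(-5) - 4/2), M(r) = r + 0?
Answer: 504/5 ≈ 100.80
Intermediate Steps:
M(r) = r
T(L) = 7/9 (T(L) = 7*(⅑) = 7/9)
s = 63/5 (s = -9*(-3/(-5) - 4/2) = -9*(-3*(-⅕) - 4*½) = -9*(⅗ - 2) = -9*(-7/5) = 63/5 ≈ 12.600)
(117 + s)*T((-1 + 0)/(-2 - 3)) = (117 + 63/5)*(7/9) = (648/5)*(7/9) = 504/5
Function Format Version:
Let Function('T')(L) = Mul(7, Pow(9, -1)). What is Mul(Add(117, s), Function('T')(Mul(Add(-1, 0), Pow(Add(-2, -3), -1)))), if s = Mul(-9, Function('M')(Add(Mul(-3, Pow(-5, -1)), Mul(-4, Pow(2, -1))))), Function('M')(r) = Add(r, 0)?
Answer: Rational(504, 5) ≈ 100.80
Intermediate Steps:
Function('M')(r) = r
Function('T')(L) = Rational(7, 9) (Function('T')(L) = Mul(7, Rational(1, 9)) = Rational(7, 9))
s = Rational(63, 5) (s = Mul(-9, Add(Mul(-3, Pow(-5, -1)), Mul(-4, Pow(2, -1)))) = Mul(-9, Add(Mul(-3, Rational(-1, 5)), Mul(-4, Rational(1, 2)))) = Mul(-9, Add(Rational(3, 5), -2)) = Mul(-9, Rational(-7, 5)) = Rational(63, 5) ≈ 12.600)
Mul(Add(117, s), Function('T')(Mul(Add(-1, 0), Pow(Add(-2, -3), -1)))) = Mul(Add(117, Rational(63, 5)), Rational(7, 9)) = Mul(Rational(648, 5), Rational(7, 9)) = Rational(504, 5)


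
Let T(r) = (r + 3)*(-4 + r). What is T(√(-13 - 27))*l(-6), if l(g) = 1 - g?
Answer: -364 - 14*I*√10 ≈ -364.0 - 44.272*I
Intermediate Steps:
T(r) = (-4 + r)*(3 + r) (T(r) = (3 + r)*(-4 + r) = (-4 + r)*(3 + r))
T(√(-13 - 27))*l(-6) = (-12 + (√(-13 - 27))² - √(-13 - 27))*(1 - 1*(-6)) = (-12 + (√(-40))² - √(-40))*(1 + 6) = (-12 + (2*I*√10)² - 2*I*√10)*7 = (-12 - 40 - 2*I*√10)*7 = (-52 - 2*I*√10)*7 = -364 - 14*I*√10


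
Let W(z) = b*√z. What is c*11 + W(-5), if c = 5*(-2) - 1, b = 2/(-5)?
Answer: -121 - 2*I*√5/5 ≈ -121.0 - 0.89443*I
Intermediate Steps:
b = -⅖ (b = 2*(-⅕) = -⅖ ≈ -0.40000)
W(z) = -2*√z/5
c = -11 (c = -10 - 1 = -11)
c*11 + W(-5) = -11*11 - 2*I*√5/5 = -121 - 2*I*√5/5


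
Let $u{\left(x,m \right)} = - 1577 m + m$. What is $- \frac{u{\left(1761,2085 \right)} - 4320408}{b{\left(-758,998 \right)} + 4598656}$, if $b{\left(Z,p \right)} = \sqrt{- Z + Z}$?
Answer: $\frac{237699}{143708} \approx 1.654$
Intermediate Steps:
$b{\left(Z,p \right)} = 0$ ($b{\left(Z,p \right)} = \sqrt{0} = 0$)
$u{\left(x,m \right)} = - 1576 m$
$- \frac{u{\left(1761,2085 \right)} - 4320408}{b{\left(-758,998 \right)} + 4598656} = - \frac{\left(-1576\right) 2085 - 4320408}{0 + 4598656} = - \frac{-3285960 - 4320408}{4598656} = - \frac{-7606368}{4598656} = \left(-1\right) \left(- \frac{237699}{143708}\right) = \frac{237699}{143708}$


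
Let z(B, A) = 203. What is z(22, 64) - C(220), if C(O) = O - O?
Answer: 203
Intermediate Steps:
C(O) = 0
z(22, 64) - C(220) = 203 - 1*0 = 203 + 0 = 203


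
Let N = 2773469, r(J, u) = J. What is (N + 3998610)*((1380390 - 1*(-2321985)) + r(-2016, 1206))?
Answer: 25059123476361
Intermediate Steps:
(N + 3998610)*((1380390 - 1*(-2321985)) + r(-2016, 1206)) = (2773469 + 3998610)*((1380390 - 1*(-2321985)) - 2016) = 6772079*((1380390 + 2321985) - 2016) = 6772079*(3702375 - 2016) = 6772079*3700359 = 25059123476361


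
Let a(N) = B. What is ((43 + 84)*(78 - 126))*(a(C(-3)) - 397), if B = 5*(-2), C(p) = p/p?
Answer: 2481072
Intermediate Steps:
C(p) = 1
B = -10
a(N) = -10
((43 + 84)*(78 - 126))*(a(C(-3)) - 397) = ((43 + 84)*(78 - 126))*(-10 - 397) = (127*(-48))*(-407) = -6096*(-407) = 2481072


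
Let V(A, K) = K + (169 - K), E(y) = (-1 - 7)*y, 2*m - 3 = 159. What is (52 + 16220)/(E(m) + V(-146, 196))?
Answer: -16272/479 ≈ -33.971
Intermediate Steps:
m = 81 (m = 3/2 + (1/2)*159 = 3/2 + 159/2 = 81)
E(y) = -8*y
V(A, K) = 169
(52 + 16220)/(E(m) + V(-146, 196)) = (52 + 16220)/(-8*81 + 169) = 16272/(-648 + 169) = 16272/(-479) = 16272*(-1/479) = -16272/479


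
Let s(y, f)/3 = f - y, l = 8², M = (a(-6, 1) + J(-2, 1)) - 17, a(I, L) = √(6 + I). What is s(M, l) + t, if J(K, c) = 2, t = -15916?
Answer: -15679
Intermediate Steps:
M = -15 (M = (√(6 - 6) + 2) - 17 = (√0 + 2) - 17 = (0 + 2) - 17 = 2 - 17 = -15)
l = 64
s(y, f) = -3*y + 3*f (s(y, f) = 3*(f - y) = -3*y + 3*f)
s(M, l) + t = (-3*(-15) + 3*64) - 15916 = (45 + 192) - 15916 = 237 - 15916 = -15679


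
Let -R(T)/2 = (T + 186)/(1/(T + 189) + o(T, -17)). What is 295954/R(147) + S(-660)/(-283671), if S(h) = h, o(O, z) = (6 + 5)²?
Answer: -189627779515271/3526597872 ≈ -53771.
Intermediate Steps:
o(O, z) = 121 (o(O, z) = 11² = 121)
R(T) = -2*(186 + T)/(121 + 1/(189 + T)) (R(T) = -2*(T + 186)/(1/(T + 189) + 121) = -2*(186 + T)/(1/(189 + T) + 121) = -2*(186 + T)/(121 + 1/(189 + T)))
295954/R(147) + S(-660)/(-283671) = 295954/((2*(-35154 - 1*147² - 375*147)/(22870 + 121*147))) - 660/(-283671) = 295954/((2*(-35154 - 1*21609 - 55125)/(22870 + 17787))) - 660*(-1/283671) = 295954/((2*(-35154 - 21609 - 55125)/40657)) + 220/94557 = 295954/((2*(1/40657)*(-111888))) + 220/94557 = 295954/(-223776/40657) + 220/94557 = 295954*(-40657/223776) + 220/94557 = -6016300889/111888 + 220/94557 = -189627779515271/3526597872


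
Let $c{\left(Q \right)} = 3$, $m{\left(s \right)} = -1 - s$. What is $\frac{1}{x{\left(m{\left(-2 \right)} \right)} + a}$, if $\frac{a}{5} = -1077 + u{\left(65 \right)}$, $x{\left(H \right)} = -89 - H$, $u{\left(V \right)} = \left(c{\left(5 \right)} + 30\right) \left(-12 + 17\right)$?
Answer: $- \frac{1}{4650} \approx -0.00021505$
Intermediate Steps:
$u{\left(V \right)} = 165$ ($u{\left(V \right)} = \left(3 + 30\right) \left(-12 + 17\right) = 33 \cdot 5 = 165$)
$a = -4560$ ($a = 5 \left(-1077 + 165\right) = 5 \left(-912\right) = -4560$)
$\frac{1}{x{\left(m{\left(-2 \right)} \right)} + a} = \frac{1}{\left(-89 - \left(-1 - -2\right)\right) - 4560} = \frac{1}{\left(-89 - \left(-1 + 2\right)\right) - 4560} = \frac{1}{\left(-89 - 1\right) - 4560} = \frac{1}{-90 - 4560} = \frac{1}{-4650} = - \frac{1}{4650}$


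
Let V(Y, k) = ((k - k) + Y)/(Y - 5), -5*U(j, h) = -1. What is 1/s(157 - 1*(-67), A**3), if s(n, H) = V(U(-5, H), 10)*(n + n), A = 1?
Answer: -3/56 ≈ -0.053571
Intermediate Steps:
U(j, h) = 1/5 (U(j, h) = -1/5*(-1) = 1/5)
V(Y, k) = Y/(-5 + Y) (V(Y, k) = (0 + Y)/(-5 + Y) = Y/(-5 + Y))
s(n, H) = -n/12 (s(n, H) = (1/(5*(-5 + 1/5)))*(n + n) = (1/(5*(-24/5)))*(2*n) = ((1/5)*(-5/24))*(2*n) = -n/12)
1/s(157 - 1*(-67), A**3) = 1/(-(157 - 1*(-67))/12) = 1/(-(157 + 67)/12) = 1/(-1/12*224) = 1/(-56/3) = -3/56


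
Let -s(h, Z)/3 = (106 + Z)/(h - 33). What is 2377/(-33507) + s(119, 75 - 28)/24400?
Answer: -5003276513/70311088800 ≈ -0.071159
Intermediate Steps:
s(h, Z) = -3*(106 + Z)/(-33 + h) (s(h, Z) = -3*(106 + Z)/(h - 33) = -3*(106 + Z)/(-33 + h))
2377/(-33507) + s(119, 75 - 28)/24400 = 2377/(-33507) + (3*(-106 - (75 - 28))/(-33 + 119))/24400 = 2377*(-1/33507) + (3*(-106 - 1*47)/86)*(1/24400) = -2377/33507 + (3*(1/86)*(-106 - 47))*(1/24400) = -2377/33507 + (3*(1/86)*(-153))*(1/24400) = -2377/33507 - 459/86*1/24400 = -2377/33507 - 459/2098400 = -5003276513/70311088800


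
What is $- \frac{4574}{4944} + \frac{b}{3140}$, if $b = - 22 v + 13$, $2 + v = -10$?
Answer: $- \frac{1624109}{1940520} \approx -0.83695$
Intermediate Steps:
$v = -12$ ($v = -2 - 10 = -12$)
$b = 277$ ($b = \left(-22\right) \left(-12\right) + 13 = 264 + 13 = 277$)
$- \frac{4574}{4944} + \frac{b}{3140} = - \frac{4574}{4944} + \frac{277}{3140} = \left(-4574\right) \frac{1}{4944} + 277 \cdot \frac{1}{3140} = - \frac{2287}{2472} + \frac{277}{3140} = - \frac{1624109}{1940520}$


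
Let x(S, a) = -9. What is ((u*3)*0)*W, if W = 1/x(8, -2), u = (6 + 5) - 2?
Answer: 0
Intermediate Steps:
u = 9 (u = 11 - 2 = 9)
W = -⅑ (W = 1/(-9) = -⅑ ≈ -0.11111)
((u*3)*0)*W = ((9*3)*0)*(-⅑) = (27*0)*(-⅑) = 0*(-⅑) = 0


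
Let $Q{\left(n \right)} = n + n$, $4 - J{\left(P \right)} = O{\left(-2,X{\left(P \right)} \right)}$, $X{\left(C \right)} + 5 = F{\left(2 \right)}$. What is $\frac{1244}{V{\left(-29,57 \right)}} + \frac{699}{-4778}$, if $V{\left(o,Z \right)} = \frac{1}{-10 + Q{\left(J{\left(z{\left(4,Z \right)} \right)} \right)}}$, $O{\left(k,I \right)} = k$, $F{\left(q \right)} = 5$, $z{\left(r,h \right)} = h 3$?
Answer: $\frac{11886965}{4778} \approx 2487.9$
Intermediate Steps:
$z{\left(r,h \right)} = 3 h$
$X{\left(C \right)} = 0$ ($X{\left(C \right)} = -5 + 5 = 0$)
$J{\left(P \right)} = 6$ ($J{\left(P \right)} = 4 - -2 = 4 + 2 = 6$)
$Q{\left(n \right)} = 2 n$
$V{\left(o,Z \right)} = \frac{1}{2}$ ($V{\left(o,Z \right)} = \frac{1}{-10 + 2 \cdot 6} = \frac{1}{-10 + 12} = \frac{1}{2}$)
$\frac{1244}{V{\left(-29,57 \right)}} + \frac{699}{-4778} = 1244 \frac{1}{\frac{1}{2}} + \frac{699}{-4778} = 1244 \cdot 2 + 699 \left(- \frac{1}{4778}\right) = 2488 - \frac{699}{4778} = \frac{11886965}{4778}$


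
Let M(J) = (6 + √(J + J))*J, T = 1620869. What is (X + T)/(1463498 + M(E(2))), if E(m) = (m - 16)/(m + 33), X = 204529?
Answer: 27827728554675/22310618450203 + 3042330*I*√5/22310618450203 ≈ 1.2473 + 3.0492e-7*I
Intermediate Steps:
E(m) = (-16 + m)/(33 + m)
M(J) = J*(6 + √2*√J) (M(J) = (6 + √(2*J))*J = (6 + √2*√J)*J = J*(6 + √2*√J))
(X + T)/(1463498 + M(E(2))) = (204529 + 1620869)/(1463498 + (6*((-16 + 2)/(33 + 2)) + √2*((-16 + 2)/(33 + 2))^(3/2))) = 1825398/(1463498 + (6*(-14/35) + √2*(-14/35)^(3/2))) = 1825398/(1463498 + (6*((1/35)*(-14)) + √2*((1/35)*(-14))^(3/2))) = 1825398/(1463498 + (6*(-⅖) + √2*(-⅖)^(3/2))) = 1825398/(1463498 + (-12/5 + √2*(-2*I*√10/25))) = 1825398/(1463498 + (-12/5 - 4*I*√5/25)) = 1825398/(7317478/5 - 4*I*√5/25)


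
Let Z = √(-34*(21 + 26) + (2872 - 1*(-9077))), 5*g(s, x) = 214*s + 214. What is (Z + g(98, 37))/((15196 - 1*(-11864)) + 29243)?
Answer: 21186/281515 + √10351/56303 ≈ 0.077064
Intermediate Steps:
g(s, x) = 214/5 + 214*s/5 (g(s, x) = (214*s + 214)/5 = (214 + 214*s)/5 = 214/5 + 214*s/5)
Z = √10351 (Z = √(-34*47 + (2872 + 9077)) = √(-1598 + 11949) = √10351 ≈ 101.74)
(Z + g(98, 37))/((15196 - 1*(-11864)) + 29243) = (√10351 + (214/5 + (214/5)*98))/((15196 - 1*(-11864)) + 29243) = (√10351 + (214/5 + 20972/5))/((15196 + 11864) + 29243) = (√10351 + 21186/5)/(27060 + 29243) = (21186/5 + √10351)/56303 = (21186/5 + √10351)*(1/56303) = 21186/281515 + √10351/56303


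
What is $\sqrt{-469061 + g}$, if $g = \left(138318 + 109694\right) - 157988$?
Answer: $i \sqrt{379037} \approx 615.66 i$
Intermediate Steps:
$g = 90024$ ($g = 248012 - 157988 = 90024$)
$\sqrt{-469061 + g} = \sqrt{-469061 + 90024} = \sqrt{-379037} = i \sqrt{379037}$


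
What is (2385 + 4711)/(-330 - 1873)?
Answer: -7096/2203 ≈ -3.2211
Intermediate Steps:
(2385 + 4711)/(-330 - 1873) = 7096/(-2203) = 7096*(-1/2203) = -7096/2203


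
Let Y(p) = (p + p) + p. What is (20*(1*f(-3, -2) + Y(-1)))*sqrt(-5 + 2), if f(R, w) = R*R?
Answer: 120*I*sqrt(3) ≈ 207.85*I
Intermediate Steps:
f(R, w) = R**2
Y(p) = 3*p (Y(p) = 2*p + p = 3*p)
(20*(1*f(-3, -2) + Y(-1)))*sqrt(-5 + 2) = (20*(1*(-3)**2 + 3*(-1)))*sqrt(-5 + 2) = (20*(1*9 - 3))*sqrt(-3) = (20*(9 - 3))*(I*sqrt(3)) = (20*6)*(I*sqrt(3)) = 120*(I*sqrt(3)) = 120*I*sqrt(3)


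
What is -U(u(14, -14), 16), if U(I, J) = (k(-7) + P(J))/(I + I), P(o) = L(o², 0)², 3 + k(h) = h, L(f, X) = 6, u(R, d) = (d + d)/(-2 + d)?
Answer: -52/7 ≈ -7.4286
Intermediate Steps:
u(R, d) = 2*d/(-2 + d) (u(R, d) = (2*d)/(-2 + d) = 2*d/(-2 + d))
k(h) = -3 + h
P(o) = 36 (P(o) = 6² = 36)
U(I, J) = 13/I (U(I, J) = ((-3 - 7) + 36)/(I + I) = (-10 + 36)/((2*I)) = 26*(1/(2*I)) = 13/I)
-U(u(14, -14), 16) = -13/(2*(-14)/(-2 - 14)) = -13/(2*(-14)/(-16)) = -13/(2*(-14)*(-1/16)) = -13/7/4 = -13*4/7 = -1*52/7 = -52/7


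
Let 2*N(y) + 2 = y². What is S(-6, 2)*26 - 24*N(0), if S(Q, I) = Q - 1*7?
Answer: -314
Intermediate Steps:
S(Q, I) = -7 + Q (S(Q, I) = Q - 7 = -7 + Q)
N(y) = -1 + y²/2
S(-6, 2)*26 - 24*N(0) = (-7 - 6)*26 - 24*(-1 + (½)*0²) = -13*26 - 24*(-1 + (½)*0) = -338 - 24*(-1 + 0) = -338 - 24*(-1) = -338 + 24 = -314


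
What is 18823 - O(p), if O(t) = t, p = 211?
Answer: 18612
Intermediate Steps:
18823 - O(p) = 18823 - 1*211 = 18823 - 211 = 18612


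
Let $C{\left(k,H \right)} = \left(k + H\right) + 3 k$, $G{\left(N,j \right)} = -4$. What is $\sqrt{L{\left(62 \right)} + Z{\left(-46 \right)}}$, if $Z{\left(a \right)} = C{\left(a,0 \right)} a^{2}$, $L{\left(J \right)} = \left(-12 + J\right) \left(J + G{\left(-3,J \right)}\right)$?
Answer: $2 i \sqrt{96611} \approx 621.65 i$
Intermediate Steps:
$C{\left(k,H \right)} = H + 4 k$ ($C{\left(k,H \right)} = \left(H + k\right) + 3 k = H + 4 k$)
$L{\left(J \right)} = \left(-12 + J\right) \left(-4 + J\right)$ ($L{\left(J \right)} = \left(-12 + J\right) \left(J - 4\right) = \left(-12 + J\right) \left(-4 + J\right)$)
$Z{\left(a \right)} = 4 a^{3}$ ($Z{\left(a \right)} = \left(0 + 4 a\right) a^{2} = 4 a a^{2} = 4 a^{3}$)
$\sqrt{L{\left(62 \right)} + Z{\left(-46 \right)}} = \sqrt{\left(48 + 62^{2} - 992\right) + 4 \left(-46\right)^{3}} = \sqrt{\left(48 + 3844 - 992\right) + 4 \left(-97336\right)} = \sqrt{2900 - 389344} = \sqrt{-386444} = 2 i \sqrt{96611}$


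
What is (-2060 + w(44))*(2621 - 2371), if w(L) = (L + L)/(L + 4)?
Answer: -1543625/3 ≈ -5.1454e+5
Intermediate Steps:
w(L) = 2*L/(4 + L) (w(L) = (2*L)/(4 + L) = 2*L/(4 + L))
(-2060 + w(44))*(2621 - 2371) = (-2060 + 2*44/(4 + 44))*(2621 - 2371) = (-2060 + 2*44/48)*250 = (-2060 + 2*44*(1/48))*250 = (-2060 + 11/6)*250 = -12349/6*250 = -1543625/3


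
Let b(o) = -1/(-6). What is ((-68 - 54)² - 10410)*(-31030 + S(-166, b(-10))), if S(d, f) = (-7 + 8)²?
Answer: -138823746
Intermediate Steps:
b(o) = ⅙ (b(o) = -1*(-⅙) = ⅙)
S(d, f) = 1 (S(d, f) = 1² = 1)
((-68 - 54)² - 10410)*(-31030 + S(-166, b(-10))) = ((-68 - 54)² - 10410)*(-31030 + 1) = ((-122)² - 10410)*(-31029) = (14884 - 10410)*(-31029) = 4474*(-31029) = -138823746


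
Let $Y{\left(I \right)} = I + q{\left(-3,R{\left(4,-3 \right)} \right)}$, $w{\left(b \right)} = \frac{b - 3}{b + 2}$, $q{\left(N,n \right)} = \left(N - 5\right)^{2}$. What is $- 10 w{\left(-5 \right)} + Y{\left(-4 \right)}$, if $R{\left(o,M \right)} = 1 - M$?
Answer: $\frac{100}{3} \approx 33.333$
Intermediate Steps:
$q{\left(N,n \right)} = \left(-5 + N\right)^{2}$
$w{\left(b \right)} = \frac{-3 + b}{2 + b}$
$Y{\left(I \right)} = 64 + I$ ($Y{\left(I \right)} = I + \left(-5 - 3\right)^{2} = I + \left(-8\right)^{2} = I + 64 = 64 + I$)
$- 10 w{\left(-5 \right)} + Y{\left(-4 \right)} = - 10 \frac{-3 - 5}{2 - 5} + \left(64 - 4\right) = - 10 \frac{1}{-3} \left(-8\right) + 60 = - 10 \left(\left(- \frac{1}{3}\right) \left(-8\right)\right) + 60 = \left(-10\right) \frac{8}{3} + 60 = - \frac{80}{3} + 60 = \frac{100}{3}$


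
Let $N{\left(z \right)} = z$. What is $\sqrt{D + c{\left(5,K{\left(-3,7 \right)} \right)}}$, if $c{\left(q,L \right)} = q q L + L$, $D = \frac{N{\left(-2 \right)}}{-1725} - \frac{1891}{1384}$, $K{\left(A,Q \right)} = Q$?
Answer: $\frac{\sqrt{10295605035282}}{238740} \approx 13.44$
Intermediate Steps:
$D = - \frac{3259207}{2387400}$ ($D = - \frac{2}{-1725} - \frac{1891}{1384} = \left(-2\right) \left(- \frac{1}{1725}\right) - \frac{1891}{1384} = \frac{2}{1725} - \frac{1891}{1384} = - \frac{3259207}{2387400} \approx -1.3652$)
$c{\left(q,L \right)} = L + L q^{2}$ ($c{\left(q,L \right)} = q^{2} L + L = L q^{2} + L = L + L q^{2}$)
$\sqrt{D + c{\left(5,K{\left(-3,7 \right)} \right)}} = \sqrt{- \frac{3259207}{2387400} + 7 \left(1 + 5^{2}\right)} = \sqrt{- \frac{3259207}{2387400} + 7 \left(1 + 25\right)} = \sqrt{- \frac{3259207}{2387400} + 7 \cdot 26} = \sqrt{- \frac{3259207}{2387400} + 182} = \sqrt{\frac{431247593}{2387400}} = \frac{\sqrt{10295605035282}}{238740}$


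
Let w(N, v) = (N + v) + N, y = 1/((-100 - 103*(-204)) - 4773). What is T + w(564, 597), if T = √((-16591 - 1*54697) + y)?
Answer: 1725 + I*√18568194363309/16139 ≈ 1725.0 + 267.0*I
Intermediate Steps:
y = 1/16139 (y = 1/((-100 + 21012) - 4773) = 1/(20912 - 4773) = 1/16139 ≈ 6.1962e-5)
w(N, v) = v + 2*N
T = I*√18568194363309/16139 (T = √((-16591 - 1*54697) + 1/16139) = √((-16591 - 54697) + 1/16139) = √(-71288 + 1/16139) = √(-1150517031/16139) = I*√18568194363309/16139 ≈ 267.0*I)
T + w(564, 597) = I*√18568194363309/16139 + (597 + 2*564) = I*√18568194363309/16139 + (597 + 1128) = I*√18568194363309/16139 + 1725 = 1725 + I*√18568194363309/16139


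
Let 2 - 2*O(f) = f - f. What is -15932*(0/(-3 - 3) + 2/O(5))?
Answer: -31864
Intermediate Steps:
O(f) = 1 (O(f) = 1 - (f - f)/2 = 1 - ½*0 = 1 + 0 = 1)
-15932*(0/(-3 - 3) + 2/O(5)) = -15932*(0/(-3 - 3) + 2/1) = -15932*(0/(-6) + 2*1) = -15932*(0*(-⅙) + 2) = -15932*(0 + 2) = -15932*2 = -31864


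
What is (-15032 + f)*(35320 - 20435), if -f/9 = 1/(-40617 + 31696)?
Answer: -1996085391755/8921 ≈ -2.2375e+8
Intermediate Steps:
f = 9/8921 (f = -9/(-40617 + 31696) = -9/(-8921) = -9*(-1/8921) = 9/8921 ≈ 0.0010089)
(-15032 + f)*(35320 - 20435) = (-15032 + 9/8921)*(35320 - 20435) = -134100463/8921*14885 = -1996085391755/8921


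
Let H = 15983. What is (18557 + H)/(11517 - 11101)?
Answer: 8635/104 ≈ 83.029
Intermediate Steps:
(18557 + H)/(11517 - 11101) = (18557 + 15983)/(11517 - 11101) = 34540/416 = 34540*(1/416) = 8635/104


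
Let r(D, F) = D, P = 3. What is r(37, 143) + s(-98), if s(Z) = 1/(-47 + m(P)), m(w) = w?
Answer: 1627/44 ≈ 36.977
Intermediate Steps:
s(Z) = -1/44 (s(Z) = 1/(-47 + 3) = 1/(-44) = -1/44)
r(37, 143) + s(-98) = 37 - 1/44 = 1627/44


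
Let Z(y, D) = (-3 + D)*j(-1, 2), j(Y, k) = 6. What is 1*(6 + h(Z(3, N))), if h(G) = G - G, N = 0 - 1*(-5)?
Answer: 6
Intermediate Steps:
N = 5 (N = 0 + 5 = 5)
Z(y, D) = -18 + 6*D (Z(y, D) = (-3 + D)*6 = -18 + 6*D)
h(G) = 0
1*(6 + h(Z(3, N))) = 1*(6 + 0) = 1*6 = 6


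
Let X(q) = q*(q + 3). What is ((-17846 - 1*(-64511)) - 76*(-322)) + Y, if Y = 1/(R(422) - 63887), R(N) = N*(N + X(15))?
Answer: 16228981770/228137 ≈ 71137.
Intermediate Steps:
X(q) = q*(3 + q)
R(N) = N*(270 + N) (R(N) = N*(N + 15*(3 + 15)) = N*(N + 15*18) = N*(N + 270) = N*(270 + N))
Y = 1/228137 (Y = 1/(422*(270 + 422) - 63887) = 1/(422*692 - 63887) = 1/(292024 - 63887) = 1/228137 ≈ 4.3833e-6)
((-17846 - 1*(-64511)) - 76*(-322)) + Y = ((-17846 - 1*(-64511)) - 76*(-322)) + 1/228137 = ((-17846 + 64511) + 24472) + 1/228137 = (46665 + 24472) + 1/228137 = 71137 + 1/228137 = 16228981770/228137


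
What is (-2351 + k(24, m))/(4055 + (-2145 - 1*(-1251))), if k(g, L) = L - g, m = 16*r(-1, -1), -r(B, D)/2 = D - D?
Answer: -2375/3161 ≈ -0.75134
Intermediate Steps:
r(B, D) = 0 (r(B, D) = -2*(D - D) = -2*0 = 0)
m = 0 (m = 16*0 = 0)
(-2351 + k(24, m))/(4055 + (-2145 - 1*(-1251))) = (-2351 + (0 - 1*24))/(4055 + (-2145 - 1*(-1251))) = (-2351 + (0 - 24))/(4055 + (-2145 + 1251)) = (-2351 - 24)/(4055 - 894) = -2375/3161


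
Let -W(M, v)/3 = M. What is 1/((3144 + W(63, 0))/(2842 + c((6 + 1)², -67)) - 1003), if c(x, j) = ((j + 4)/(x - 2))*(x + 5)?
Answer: -130172/130423631 ≈ -0.00099807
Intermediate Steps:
W(M, v) = -3*M
c(x, j) = (4 + j)*(5 + x)/(-2 + x) (c(x, j) = ((4 + j)/(-2 + x))*(5 + x) = (4 + j)*(5 + x)/(-2 + x))
1/((3144 + W(63, 0))/(2842 + c((6 + 1)², -67)) - 1003) = 1/((3144 - 3*63)/(2842 + (20 + 4*(6 + 1)² + 5*(-67) - 67*(6 + 1)²)/(-2 + (6 + 1)²)) - 1003) = 1/((3144 - 189)/(2842 + (20 + 4*7² - 335 - 67*7²)/(-2 + 7²)) - 1003) = 1/(2955/(2842 + (20 + 4*49 - 335 - 67*49)/(-2 + 49)) - 1003) = 1/(2955/(2842 + (20 + 196 - 335 - 3283)/47) - 1003) = 1/(2955/(2842 + (1/47)*(-3402)) - 1003) = 1/(2955/(2842 - 3402/47) - 1003) = 1/(2955/(130172/47) - 1003) = 1/(2955*(47/130172) - 1003) = 1/(138885/130172 - 1003) = 1/(-130423631/130172) = -130172/130423631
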